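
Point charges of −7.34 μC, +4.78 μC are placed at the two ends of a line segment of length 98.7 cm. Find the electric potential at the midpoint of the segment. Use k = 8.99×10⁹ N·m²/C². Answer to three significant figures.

Electric potential is a scalar, so the contributions from each charge add algebraically: V = Σ kqᵢ/rᵢ.
Each charge is 0.493 m from the midpoint.
V = k[(-7.34×10⁻⁶)/(0.493) + (4.78×10⁻⁶)/(0.493)] = -4.66×10⁴ V.

-4.66×10⁴ V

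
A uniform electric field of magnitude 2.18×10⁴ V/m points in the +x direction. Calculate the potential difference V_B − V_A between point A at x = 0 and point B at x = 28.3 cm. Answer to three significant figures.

In a uniform field, potential decreases in the direction of E: V_B − V_A = −E·Δx.
V_B − V_A = −(2.18×10⁴ V/m)(0.283 m) = -6170 V.

-6170 V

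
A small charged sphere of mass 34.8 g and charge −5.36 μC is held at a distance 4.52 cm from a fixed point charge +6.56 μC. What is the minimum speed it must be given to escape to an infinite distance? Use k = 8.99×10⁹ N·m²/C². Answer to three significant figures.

20.0 m/s

To just escape, total mechanical energy must reach zero at infinity: ½mv²_min + U = 0, so ½mv²_min = −U = |kQq|/r.
|U| = |kQq|/r = (8.99×10⁹ N·m²/C²)(6.56×10⁻⁶)(5.36×10⁻⁶)/(0.0452) = 6.99 J.
v_min = √(2|U|/m) = √(2·6.99/0.0348) = 20.0 m/s.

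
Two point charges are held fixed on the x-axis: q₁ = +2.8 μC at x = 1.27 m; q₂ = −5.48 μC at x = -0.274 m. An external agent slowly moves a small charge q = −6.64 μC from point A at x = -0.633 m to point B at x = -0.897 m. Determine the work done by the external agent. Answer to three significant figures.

-0.375 J

For quasistatic motion the external work equals the change in potential energy: W_ext = qΔV = q(V_B − V_A).
At A: distances to the source charges are 1.90 m, 0.359 m; V_A = Σ kqᵢ/rᵢ = -1.24×10⁵ V.
At B: distances to the source charges are 2.17 m, 0.623 m; V_B = Σ kqᵢ/rᵢ = -6.75×10⁴ V.
ΔV = V_B − V_A = 5.65×10⁴ V.
W_ext = qΔV = (-6.64×10⁻⁶ C)(5.65×10⁴ V) = -0.375 J.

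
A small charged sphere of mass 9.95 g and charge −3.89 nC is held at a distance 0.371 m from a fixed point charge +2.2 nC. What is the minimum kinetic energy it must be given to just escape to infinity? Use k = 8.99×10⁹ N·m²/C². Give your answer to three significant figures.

To just escape, total mechanical energy must reach zero at infinity: ½mv²_min + U = 0, so ½mv²_min = −U = |kQq|/r.
|U| = |kQq|/r = (8.99×10⁹ N·m²/C²)(2.20×10⁻⁹)(3.89×10⁻⁹)/(0.371) = 2.07×10⁻⁷ J.

2.07×10⁻⁷ J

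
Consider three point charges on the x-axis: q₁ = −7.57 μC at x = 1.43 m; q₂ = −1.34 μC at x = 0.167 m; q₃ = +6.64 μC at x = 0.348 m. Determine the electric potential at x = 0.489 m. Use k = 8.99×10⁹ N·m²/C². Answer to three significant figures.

Electric potential is a scalar, so the contributions from each charge add algebraically: V = Σ kqᵢ/rᵢ.
Distances from the field point to each charge: r₁ = 0.941 m, r₂ = 0.322 m, r₃ = 0.141 m.
V = k[(-7.57×10⁻⁶)/(0.941) + (-1.34×10⁻⁶)/(0.322) + (6.64×10⁻⁶)/(0.141)] = 3.14×10⁵ V.

3.14×10⁵ V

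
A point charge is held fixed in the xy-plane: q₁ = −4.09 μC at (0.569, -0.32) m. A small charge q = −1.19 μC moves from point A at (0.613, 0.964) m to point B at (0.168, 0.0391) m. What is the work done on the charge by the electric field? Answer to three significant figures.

-0.0472 J

The work done by the electric force is W_field = −ΔU = −q(V_B − V_A) = q(V_A − V_B).
At A: distance to the source charge is 1.28 m; V_A = kq₁/r = -2.86×10⁴ V.
At B: distance to the source charge is 0.538 m; V_B = kq₁/r = -6.83×10⁴ V.
ΔV = V_B − V_A = -3.97×10⁴ V.
W_field = −qΔV = −(-1.19×10⁻⁶ C)(-3.97×10⁴ V) = -0.0472 J.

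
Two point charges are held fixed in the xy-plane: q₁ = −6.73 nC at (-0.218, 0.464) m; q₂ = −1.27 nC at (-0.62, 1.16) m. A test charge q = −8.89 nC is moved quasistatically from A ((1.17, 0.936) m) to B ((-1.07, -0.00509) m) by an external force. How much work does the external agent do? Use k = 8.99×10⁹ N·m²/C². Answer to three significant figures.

For quasistatic motion the external work equals the change in potential energy: W_ext = qΔV = q(V_B − V_A).
At A: distances to the source charges are 1.47 m, 1.80 m; V_A = Σ kqᵢ/rᵢ = -47.6 V.
At B: distances to the source charges are 0.973 m, 1.25 m; V_B = Σ kqᵢ/rᵢ = -71.3 V.
ΔV = V_B − V_A = -23.8 V.
W_ext = qΔV = (-8.89×10⁻⁹ C)(-23.8 V) = 2.11×10⁻⁷ J.

2.11×10⁻⁷ J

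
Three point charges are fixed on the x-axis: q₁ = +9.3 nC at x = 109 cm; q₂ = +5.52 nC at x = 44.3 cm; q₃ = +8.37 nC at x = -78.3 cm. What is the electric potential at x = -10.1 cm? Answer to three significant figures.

272 V

The total potential is the scalar sum of each charge's contribution, V = Σ kqᵢ/rᵢ.
Distances from the field point to each charge: r₁ = 1.19 m, r₂ = 0.544 m, r₃ = 0.682 m.
V = k[(9.30×10⁻⁹)/(1.19) + (5.52×10⁻⁹)/(0.544) + (8.37×10⁻⁹)/(0.682)] = 272 V.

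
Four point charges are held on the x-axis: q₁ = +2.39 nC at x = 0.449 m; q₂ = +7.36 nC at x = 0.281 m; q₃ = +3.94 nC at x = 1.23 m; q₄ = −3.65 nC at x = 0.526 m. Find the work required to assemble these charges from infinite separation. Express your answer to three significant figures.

-8.63×10⁻⁷ J

The work to assemble the configuration equals its total potential energy, U = Σ kqᵢqⱼ/rᵢⱼ over all pairs.
Pair separations: r₁₂ = 0.168 m, r₁₃ = 0.781 m, r₁₄ = 0.0770 m, r₂₃ = 0.949 m, r₂₄ = 0.245 m, r₃₄ = 0.704 m.
Summing all 6 pair terms gives U = -8.63×10⁻⁷ J.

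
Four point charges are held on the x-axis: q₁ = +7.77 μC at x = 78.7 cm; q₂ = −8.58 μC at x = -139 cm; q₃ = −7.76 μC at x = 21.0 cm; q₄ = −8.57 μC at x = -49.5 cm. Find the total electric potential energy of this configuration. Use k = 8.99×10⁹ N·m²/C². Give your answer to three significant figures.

0.279 J

The work to assemble the configuration equals its total potential energy, U = Σ kqᵢqⱼ/rᵢⱼ over all pairs.
Pair separations: r₁₂ = 2.18 m, r₁₃ = 0.577 m, r₁₄ = 1.28 m, r₂₃ = 1.60 m, r₂₄ = 0.895 m, r₃₄ = 0.705 m.
Summing all 6 pair terms gives U = 0.279 J.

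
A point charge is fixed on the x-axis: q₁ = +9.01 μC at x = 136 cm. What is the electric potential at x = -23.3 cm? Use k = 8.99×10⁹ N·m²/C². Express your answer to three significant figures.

Electric potential is a scalar, so the contributions from each charge add algebraically: V = Σ kqᵢ/rᵢ.
V = k[(9.01×10⁻⁶)/(1.59)] = 5.08×10⁴ V.

5.08×10⁴ V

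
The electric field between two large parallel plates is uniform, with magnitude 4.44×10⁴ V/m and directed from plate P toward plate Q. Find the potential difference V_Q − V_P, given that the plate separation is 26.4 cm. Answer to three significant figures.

-1.17×10⁴ V

In a uniform field, potential decreases in the direction of E: ΔV = −E·d for a displacement d parallel to E.
Going from P to Q is a displacement of 26.4 cm along the field, so V_Q − V_P = −Ed = -1.17×10⁴ V.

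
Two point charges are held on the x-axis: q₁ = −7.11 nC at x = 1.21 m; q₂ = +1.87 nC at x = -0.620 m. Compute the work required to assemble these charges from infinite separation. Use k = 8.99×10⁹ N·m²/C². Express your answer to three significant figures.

-6.53×10⁻⁸ J

The assembly work is the sum of pairwise potential energies, U = Σ_{i<j} kqᵢqⱼ/rᵢⱼ.
Pair separations: r₁₂ = 1.83 m.
U = (-6.53×10⁻⁸) = -6.53×10⁻⁸ J.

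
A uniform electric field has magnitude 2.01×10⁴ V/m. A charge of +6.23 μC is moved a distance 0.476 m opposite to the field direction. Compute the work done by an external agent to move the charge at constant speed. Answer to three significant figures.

0.0596 J

The potential change for a displacement 0.476 m opposite to the field direction is ΔV = +Ed = 9570 V.
W_ext = qΔV = 0.0596 J.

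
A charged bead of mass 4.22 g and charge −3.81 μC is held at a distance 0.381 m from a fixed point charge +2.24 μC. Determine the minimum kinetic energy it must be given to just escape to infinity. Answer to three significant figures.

0.201 J

To just escape, total mechanical energy must reach zero at infinity: ½mv²_min + U = 0, so ½mv²_min = −U = |kQq|/r.
|U| = |kQq|/r = (8.99×10⁹ N·m²/C²)(2.24×10⁻⁶)(3.81×10⁻⁶)/(0.381) = 0.201 J.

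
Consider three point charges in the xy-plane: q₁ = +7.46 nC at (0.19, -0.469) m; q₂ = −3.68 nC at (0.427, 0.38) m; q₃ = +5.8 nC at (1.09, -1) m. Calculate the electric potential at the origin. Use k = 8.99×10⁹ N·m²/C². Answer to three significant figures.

The total potential is the scalar sum of each charge's contribution, V = Σ kqᵢ/rᵢ.
Distances from the field point to each charge: r₁ = 0.506 m, r₂ = 0.572 m, r₃ = 1.48 m.
V = k[(7.46×10⁻⁹)/(0.506) + (-3.68×10⁻⁹)/(0.572) + (5.80×10⁻⁹)/(1.48)] = 110 V.

110 V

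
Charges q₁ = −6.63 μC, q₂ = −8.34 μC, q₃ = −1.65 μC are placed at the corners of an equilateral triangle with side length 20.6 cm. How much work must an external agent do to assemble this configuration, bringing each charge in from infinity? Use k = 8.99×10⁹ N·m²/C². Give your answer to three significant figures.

The assembly work is the sum of pairwise potential energies, U = Σ_{i<j} kqᵢqⱼ/rᵢⱼ.
All three pair separations equal the side length, 0.206 m.
U = (2.41) + (0.477) + (0.601) = 3.49 J.

3.49 J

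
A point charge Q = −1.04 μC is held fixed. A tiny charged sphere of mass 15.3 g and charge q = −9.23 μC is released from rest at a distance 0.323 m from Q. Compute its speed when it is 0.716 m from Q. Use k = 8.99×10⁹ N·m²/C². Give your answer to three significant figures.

Only the electrostatic force acts, so mechanical energy is conserved: ½mv² = U₁ − U₂ = kQq(1/r₁ − 1/r₂).
U₁ − U₂ = (8.99×10⁹ N·m²/C²)(-1.04×10⁻⁶ C)(-9.23×10⁻⁶ C)(1/0.323 − 1/0.716) = 0.147 J.
v = √(2·0.147/0.0153) = 4.38 m/s.

4.38 m/s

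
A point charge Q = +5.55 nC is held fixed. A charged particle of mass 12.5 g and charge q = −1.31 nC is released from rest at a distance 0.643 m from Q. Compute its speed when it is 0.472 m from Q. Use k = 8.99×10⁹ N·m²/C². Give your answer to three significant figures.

Only the electrostatic force acts, so mechanical energy is conserved: ½mv² = U₁ − U₂ = kQq(1/r₁ − 1/r₂).
U₁ − U₂ = (8.99×10⁹ N·m²/C²)(5.55×10⁻⁹ C)(-1.31×10⁻⁹ C)(1/0.643 − 1/0.472) = 3.68×10⁻⁸ J.
v = √(2·3.68×10⁻⁸/0.0125) = 2.43×10⁻³ m/s.

2.43×10⁻³ m/s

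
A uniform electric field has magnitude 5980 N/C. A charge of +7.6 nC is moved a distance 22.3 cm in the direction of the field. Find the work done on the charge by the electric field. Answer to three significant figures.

1.01×10⁻⁵ J

The potential change for a displacement 22.3 cm in the direction of the field is ΔV = −Ed = -1330 V.
W_field = −qΔV = 1.01×10⁻⁵ J.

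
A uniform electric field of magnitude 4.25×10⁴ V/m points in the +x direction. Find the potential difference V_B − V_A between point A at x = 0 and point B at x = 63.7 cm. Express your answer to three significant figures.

-2.71×10⁴ V

In a uniform field, potential decreases in the direction of E: V_B − V_A = −E·Δx.
V_B − V_A = −(4.25×10⁴ V/m)(0.637 m) = -2.71×10⁴ V.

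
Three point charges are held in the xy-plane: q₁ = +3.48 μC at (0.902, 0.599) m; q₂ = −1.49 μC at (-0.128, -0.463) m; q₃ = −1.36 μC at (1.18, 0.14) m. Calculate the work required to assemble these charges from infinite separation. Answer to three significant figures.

The work to assemble the configuration equals its total potential energy, U = Σ kqᵢqⱼ/rᵢⱼ over all pairs.
Pair separations: r₁₂ = 1.48 m, r₁₃ = 0.537 m, r₂₃ = 1.44 m.
U = (-0.0315) + (-0.0793) + (0.0126) = -0.0981 J.

-0.0981 J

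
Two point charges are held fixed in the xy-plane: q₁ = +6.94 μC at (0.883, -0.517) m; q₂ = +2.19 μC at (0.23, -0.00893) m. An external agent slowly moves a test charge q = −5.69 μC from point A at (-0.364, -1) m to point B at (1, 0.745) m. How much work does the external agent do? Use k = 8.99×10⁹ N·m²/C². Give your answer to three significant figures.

-0.0216 J

For quasistatic motion the external work equals the change in potential energy: W_ext = qΔV = q(V_B − V_A).
At A: distances to the source charges are 1.34 m, 1.16 m; V_A = Σ kqᵢ/rᵢ = 6.37×10⁴ V.
At B: distances to the source charges are 1.27 m, 1.08 m; V_B = Σ kqᵢ/rᵢ = 6.75×10⁴ V.
ΔV = V_B − V_A = 3800 V.
W_ext = qΔV = (-5.69×10⁻⁶ C)(3800 V) = -0.0216 J.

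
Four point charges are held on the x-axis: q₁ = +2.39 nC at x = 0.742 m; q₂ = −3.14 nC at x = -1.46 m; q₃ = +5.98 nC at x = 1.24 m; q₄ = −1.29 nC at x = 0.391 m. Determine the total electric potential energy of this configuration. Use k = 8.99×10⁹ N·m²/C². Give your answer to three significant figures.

2.39×10⁻⁸ J

The assembly work is the sum of pairwise potential energies, U = Σ_{i<j} kqᵢqⱼ/rᵢⱼ.
Pair separations: r₁₂ = 2.20 m, r₁₃ = 0.498 m, r₁₄ = 0.351 m, r₂₃ = 2.70 m, r₂₄ = 1.85 m, r₃₄ = 0.849 m.
Summing all 6 pair terms gives U = 2.39×10⁻⁸ J.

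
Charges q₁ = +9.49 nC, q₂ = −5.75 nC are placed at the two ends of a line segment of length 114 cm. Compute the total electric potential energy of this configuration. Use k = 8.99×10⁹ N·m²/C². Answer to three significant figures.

The work to assemble the configuration equals its total potential energy, U = Σ kqᵢqⱼ/rᵢⱼ over all pairs.
The separation is r = 1.14 m.
U = (-4.30×10⁻⁷) = -4.30×10⁻⁷ J.

-4.30×10⁻⁷ J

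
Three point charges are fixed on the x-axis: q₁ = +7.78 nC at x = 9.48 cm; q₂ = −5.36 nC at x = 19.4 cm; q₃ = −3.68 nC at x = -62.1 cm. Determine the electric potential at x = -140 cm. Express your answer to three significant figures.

-25.9 V

Electric potential is a scalar, so the contributions from each charge add algebraically: V = Σ kqᵢ/rᵢ.
Distances from the field point to each charge: r₁ = 1.49 m, r₂ = 1.59 m, r₃ = 0.779 m.
V = k[(7.78×10⁻⁹)/(1.49) + (-5.36×10⁻⁹)/(1.59) + (-3.68×10⁻⁹)/(0.779)] = -25.9 V.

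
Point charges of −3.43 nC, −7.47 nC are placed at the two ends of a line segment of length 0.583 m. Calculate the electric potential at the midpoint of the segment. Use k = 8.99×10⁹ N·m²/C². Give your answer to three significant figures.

-336 V

Electric potential is a scalar, so the contributions from each charge add algebraically: V = Σ kqᵢ/rᵢ.
Each charge is 0.291 m from the midpoint.
V = k[(-3.43×10⁻⁹)/(0.291) + (-7.47×10⁻⁹)/(0.291)] = -336 V.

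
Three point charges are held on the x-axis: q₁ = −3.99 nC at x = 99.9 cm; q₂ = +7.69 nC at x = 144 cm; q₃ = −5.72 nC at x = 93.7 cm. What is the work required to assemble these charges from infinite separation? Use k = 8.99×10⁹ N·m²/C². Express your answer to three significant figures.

The assembly work is the sum of pairwise potential energies, U = Σ_{i<j} kqᵢqⱼ/rᵢⱼ.
Pair separations: r₁₂ = 0.441 m, r₁₃ = 0.0620 m, r₂₃ = 0.503 m.
U = (-6.25×10⁻⁷) + (3.31×10⁻⁶) + (-7.86×10⁻⁷) = 1.90×10⁻⁶ J.

1.90×10⁻⁶ J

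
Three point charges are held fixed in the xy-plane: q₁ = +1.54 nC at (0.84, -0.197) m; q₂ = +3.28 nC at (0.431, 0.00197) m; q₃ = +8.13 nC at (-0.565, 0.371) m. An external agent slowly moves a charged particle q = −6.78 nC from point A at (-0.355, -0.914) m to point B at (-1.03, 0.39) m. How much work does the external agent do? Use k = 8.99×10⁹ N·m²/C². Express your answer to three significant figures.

For quasistatic motion the external work equals the change in potential energy: W_ext = qΔV = q(V_B − V_A).
At A: distances to the source charges are 1.39 m, 1.21 m, 1.30 m; V_A = Σ kqᵢ/rᵢ = 90.5 V.
At B: distances to the source charges are 1.96 m, 1.51 m, 0.465 m; V_B = Σ kqᵢ/rᵢ = 184 V.
ΔV = V_B − V_A = 93.1 V.
W_ext = qΔV = (-6.78×10⁻⁹ C)(93.1 V) = -6.31×10⁻⁷ J.

-6.31×10⁻⁷ J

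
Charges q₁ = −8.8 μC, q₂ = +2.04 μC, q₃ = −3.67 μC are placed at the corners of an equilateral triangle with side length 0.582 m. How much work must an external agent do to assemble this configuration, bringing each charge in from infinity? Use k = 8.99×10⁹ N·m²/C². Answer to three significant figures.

0.106 J

The assembly work is the sum of pairwise potential energies, U = Σ_{i<j} kqᵢqⱼ/rᵢⱼ.
All three pair separations equal the side length, 0.582 m.
U = (-0.277) + (0.499) + (-0.116) = 0.106 J.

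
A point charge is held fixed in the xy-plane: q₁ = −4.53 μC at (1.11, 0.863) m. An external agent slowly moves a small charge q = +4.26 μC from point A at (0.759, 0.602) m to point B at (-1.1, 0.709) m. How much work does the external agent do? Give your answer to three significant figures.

For quasistatic motion the external work equals the change in potential energy: W_ext = qΔV = q(V_B − V_A).
At A: distance to the source charge is 0.437 m; V_A = kq₁/r = -9.31×10⁴ V.
At B: distance to the source charge is 2.22 m; V_B = kq₁/r = -1.84×10⁴ V.
ΔV = V_B − V_A = 7.47×10⁴ V.
W_ext = qΔV = (4.26×10⁻⁶ C)(7.47×10⁴ V) = 0.318 J.

0.318 J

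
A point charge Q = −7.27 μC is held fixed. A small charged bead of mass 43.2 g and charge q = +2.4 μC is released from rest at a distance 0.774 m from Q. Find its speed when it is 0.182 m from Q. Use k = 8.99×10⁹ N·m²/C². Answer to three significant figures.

Only the electrostatic force acts, so mechanical energy is conserved: ½mv² = U₁ − U₂ = kQq(1/r₁ − 1/r₂).
U₁ − U₂ = (8.99×10⁹ N·m²/C²)(-7.27×10⁻⁶ C)(2.40×10⁻⁶ C)(1/0.774 − 1/0.182) = 0.659 J.
v = √(2·0.659/0.0432) = 5.52 m/s.

5.52 m/s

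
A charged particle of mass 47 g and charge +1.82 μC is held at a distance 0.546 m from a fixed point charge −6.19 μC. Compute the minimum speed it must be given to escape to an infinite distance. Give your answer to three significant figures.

To just escape, total mechanical energy must reach zero at infinity: ½mv²_min + U = 0, so ½mv²_min = −U = |kQq|/r.
|U| = |kQq|/r = (8.99×10⁹ N·m²/C²)(6.19×10⁻⁶)(1.82×10⁻⁶)/(0.546) = 0.185 J.
v_min = √(2|U|/m) = √(2·0.185/0.0470) = 2.81 m/s.

2.81 m/s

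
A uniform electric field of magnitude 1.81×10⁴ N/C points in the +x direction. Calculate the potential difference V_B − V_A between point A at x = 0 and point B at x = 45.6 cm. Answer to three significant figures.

In a uniform field, potential decreases in the direction of E: V_B − V_A = −E·Δx.
V_B − V_A = −(1.81×10⁴ V/m)(0.456 m) = -8250 V.

-8250 V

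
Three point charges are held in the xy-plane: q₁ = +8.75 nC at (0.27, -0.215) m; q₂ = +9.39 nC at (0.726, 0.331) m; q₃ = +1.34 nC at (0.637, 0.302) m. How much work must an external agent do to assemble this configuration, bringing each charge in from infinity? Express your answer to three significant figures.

The assembly work is the sum of pairwise potential energies, U = Σ_{i<j} kqᵢqⱼ/rᵢⱼ.
Pair separations: r₁₂ = 0.711 m, r₁₃ = 0.634 m, r₂₃ = 0.0936 m.
U = (1.04×10⁻⁶) + (1.66×10⁻⁷) + (1.21×10⁻⁶) = 2.41×10⁻⁶ J.

2.41×10⁻⁶ J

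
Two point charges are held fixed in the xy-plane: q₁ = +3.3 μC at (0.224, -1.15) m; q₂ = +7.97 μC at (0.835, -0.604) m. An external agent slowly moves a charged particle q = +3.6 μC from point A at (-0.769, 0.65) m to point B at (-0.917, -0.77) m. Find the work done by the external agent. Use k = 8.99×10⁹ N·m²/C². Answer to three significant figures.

For quasistatic motion the external work equals the change in potential energy: W_ext = qΔV = q(V_B − V_A).
At A: distances to the source charges are 2.06 m, 2.04 m; V_A = Σ kqᵢ/rᵢ = 4.96×10⁴ V.
At B: distances to the source charges are 1.20 m, 1.76 m; V_B = Σ kqᵢ/rᵢ = 6.54×10⁴ V.
ΔV = V_B − V_A = 1.58×10⁴ V.
W_ext = qΔV = (3.60×10⁻⁶ C)(1.58×10⁴ V) = 0.0567 J.

0.0567 J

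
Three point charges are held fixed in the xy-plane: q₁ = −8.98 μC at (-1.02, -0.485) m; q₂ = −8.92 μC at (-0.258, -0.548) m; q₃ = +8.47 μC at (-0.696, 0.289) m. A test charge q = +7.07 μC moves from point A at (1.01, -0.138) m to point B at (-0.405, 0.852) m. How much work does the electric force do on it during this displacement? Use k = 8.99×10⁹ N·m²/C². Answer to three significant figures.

The work done by the electric force is W_field = −ΔU = −q(V_B − V_A) = q(V_A − V_B).
At A: distances to the source charges are 2.06 m, 1.33 m, 1.76 m; V_A = Σ kqᵢ/rᵢ = -5.61×10⁴ V.
At B: distances to the source charges are 1.47 m, 1.41 m, 0.634 m; V_B = Σ kqᵢ/rᵢ = 8330 V.
ΔV = V_B − V_A = 6.44×10⁴ V.
W_field = −qΔV = −(7.07×10⁻⁶ C)(6.44×10⁴ V) = -0.455 J.

-0.455 J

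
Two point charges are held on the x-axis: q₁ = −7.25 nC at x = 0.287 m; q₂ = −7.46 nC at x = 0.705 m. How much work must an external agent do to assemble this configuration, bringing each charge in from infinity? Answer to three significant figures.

The work to assemble the configuration equals its total potential energy, U = Σ kqᵢqⱼ/rᵢⱼ over all pairs.
Pair separations: r₁₂ = 0.418 m.
U = (1.16×10⁻⁶) = 1.16×10⁻⁶ J.

1.16×10⁻⁶ J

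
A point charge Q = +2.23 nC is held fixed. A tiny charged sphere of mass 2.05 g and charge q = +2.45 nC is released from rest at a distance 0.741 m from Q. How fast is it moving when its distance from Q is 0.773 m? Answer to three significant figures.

1.64×10⁻³ m/s

Only the electrostatic force acts, so mechanical energy is conserved: ½mv² = U₁ − U₂ = kQq(1/r₁ − 1/r₂).
U₁ − U₂ = (8.99×10⁹ N·m²/C²)(2.23×10⁻⁹ C)(2.45×10⁻⁹ C)(1/0.741 − 1/0.773) = 2.74×10⁻⁹ J.
v = √(2·2.74×10⁻⁹/2.05×10⁻³) = 1.64×10⁻³ m/s.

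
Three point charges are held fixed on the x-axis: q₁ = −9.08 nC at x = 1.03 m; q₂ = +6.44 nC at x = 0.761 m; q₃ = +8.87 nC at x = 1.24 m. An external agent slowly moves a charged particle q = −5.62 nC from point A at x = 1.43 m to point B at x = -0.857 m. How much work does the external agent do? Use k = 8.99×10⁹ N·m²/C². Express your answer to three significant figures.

For quasistatic motion the external work equals the change in potential energy: W_ext = qΔV = q(V_B − V_A).
At A: distances to the source charges are 0.400 m, 0.669 m, 0.190 m; V_A = Σ kqᵢ/rᵢ = 302 V.
At B: distances to the source charges are 1.89 m, 1.62 m, 2.10 m; V_B = Σ kqᵢ/rᵢ = 30.5 V.
ΔV = V_B − V_A = -272 V.
W_ext = qΔV = (-5.62×10⁻⁹ C)(-272 V) = 1.53×10⁻⁶ J.

1.53×10⁻⁶ J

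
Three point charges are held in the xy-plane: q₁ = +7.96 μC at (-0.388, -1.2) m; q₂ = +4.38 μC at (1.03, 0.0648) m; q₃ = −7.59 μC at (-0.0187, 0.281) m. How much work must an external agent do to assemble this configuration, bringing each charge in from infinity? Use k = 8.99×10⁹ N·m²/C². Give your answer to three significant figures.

The assembly work is the sum of pairwise potential energies, U = Σ_{i<j} kqᵢqⱼ/rᵢⱼ.
Pair separations: r₁₂ = 1.90 m, r₁₃ = 1.53 m, r₂₃ = 1.07 m.
U = (0.165) + (-0.356) + (-0.279) = -0.470 J.

-0.470 J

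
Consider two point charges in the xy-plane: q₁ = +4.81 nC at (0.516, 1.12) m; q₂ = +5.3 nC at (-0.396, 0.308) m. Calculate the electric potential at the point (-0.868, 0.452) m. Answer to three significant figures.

125 V

The total potential is the scalar sum of each charge's contribution, V = Σ kqᵢ/rᵢ.
Distances from the field point to each charge: r₁ = 1.54 m, r₂ = 0.493 m.
V = k[(4.81×10⁻⁹)/(1.54) + (5.30×10⁻⁹)/(0.493)] = 125 V.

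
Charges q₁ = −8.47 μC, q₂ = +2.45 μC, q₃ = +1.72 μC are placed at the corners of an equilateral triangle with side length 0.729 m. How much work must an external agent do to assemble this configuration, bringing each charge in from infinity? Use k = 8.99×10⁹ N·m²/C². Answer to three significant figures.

-0.384 J

The assembly work is the sum of pairwise potential energies, U = Σ_{i<j} kqᵢqⱼ/rᵢⱼ.
All three pair separations equal the side length, 0.729 m.
U = (-0.256) + (-0.180) + (0.0520) = -0.384 J.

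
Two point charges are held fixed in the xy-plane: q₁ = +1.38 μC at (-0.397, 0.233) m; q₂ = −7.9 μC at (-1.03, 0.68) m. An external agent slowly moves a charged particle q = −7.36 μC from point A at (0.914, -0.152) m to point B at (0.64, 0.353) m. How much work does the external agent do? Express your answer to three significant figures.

0.0393 J

For quasistatic motion the external work equals the change in potential energy: W_ext = qΔV = q(V_B − V_A).
At A: distances to the source charges are 1.37 m, 2.11 m; V_A = Σ kqᵢ/rᵢ = -2.45×10⁴ V.
At B: distances to the source charges are 1.04 m, 1.70 m; V_B = Σ kqᵢ/rᵢ = -2.99×10⁴ V.
ΔV = V_B − V_A = -5340 V.
W_ext = qΔV = (-7.36×10⁻⁶ C)(-5340 V) = 0.0393 J.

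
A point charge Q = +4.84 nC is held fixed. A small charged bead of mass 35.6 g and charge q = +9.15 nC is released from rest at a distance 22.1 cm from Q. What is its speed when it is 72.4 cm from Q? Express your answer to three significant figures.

8.39×10⁻³ m/s

Only the electrostatic force acts, so mechanical energy is conserved: ½mv² = U₁ − U₂ = kQq(1/r₁ − 1/r₂).
U₁ − U₂ = (8.99×10⁹ N·m²/C²)(4.84×10⁻⁹ C)(9.15×10⁻⁹ C)(1/0.221 − 1/0.724) = 1.25×10⁻⁶ J.
v = √(2·1.25×10⁻⁶/0.0356) = 8.39×10⁻³ m/s.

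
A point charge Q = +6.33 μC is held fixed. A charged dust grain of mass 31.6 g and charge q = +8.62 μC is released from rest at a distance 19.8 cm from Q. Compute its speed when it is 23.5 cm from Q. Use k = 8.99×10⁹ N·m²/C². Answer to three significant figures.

4.97 m/s

Only the electrostatic force acts, so mechanical energy is conserved: ½mv² = U₁ − U₂ = kQq(1/r₁ − 1/r₂).
U₁ − U₂ = (8.99×10⁹ N·m²/C²)(6.33×10⁻⁶ C)(8.62×10⁻⁶ C)(1/0.198 − 1/0.235) = 0.390 J.
v = √(2·0.390/0.0316) = 4.97 m/s.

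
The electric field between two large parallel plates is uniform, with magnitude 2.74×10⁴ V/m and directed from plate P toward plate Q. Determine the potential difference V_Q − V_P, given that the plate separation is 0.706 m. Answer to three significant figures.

In a uniform field, potential decreases in the direction of E: ΔV = −E·d for a displacement d parallel to E.
Going from P to Q is a displacement of 0.706 m along the field, so V_Q − V_P = −Ed = -1.93×10⁴ V.

-1.93×10⁴ V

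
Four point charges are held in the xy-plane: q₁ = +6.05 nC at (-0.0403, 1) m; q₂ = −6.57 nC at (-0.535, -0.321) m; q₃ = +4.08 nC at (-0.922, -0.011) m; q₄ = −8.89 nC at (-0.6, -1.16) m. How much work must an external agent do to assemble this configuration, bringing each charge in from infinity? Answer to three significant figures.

The assembly work is the sum of pairwise potential energies, U = Σ_{i<j} kqᵢqⱼ/rᵢⱼ.
Pair separations: r₁₂ = 1.41 m, r₁₃ = 1.34 m, r₁₄ = 2.23 m, r₂₃ = 0.496 m, r₂₄ = 0.842 m, r₃₄ = 1.19 m.
Summing all 6 pair terms gives U = -4.40×10⁻⁷ J.

-4.40×10⁻⁷ J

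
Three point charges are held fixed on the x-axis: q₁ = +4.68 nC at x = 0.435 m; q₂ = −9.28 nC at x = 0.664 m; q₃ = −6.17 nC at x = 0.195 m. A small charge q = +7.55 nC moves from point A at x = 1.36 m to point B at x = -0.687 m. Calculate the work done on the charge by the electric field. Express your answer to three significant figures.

The work done by the electric force is W_field = −ΔU = −q(V_B − V_A) = q(V_A − V_B).
At A: distances to the source charges are 0.925 m, 0.696 m, 1.17 m; V_A = Σ kqᵢ/rᵢ = -122 V.
At B: distances to the source charges are 1.12 m, 1.35 m, 0.882 m; V_B = Σ kqᵢ/rᵢ = -87.1 V.
ΔV = V_B − V_A = 34.9 V.
W_field = −qΔV = −(7.55×10⁻⁹ C)(34.9 V) = -2.63×10⁻⁷ J.

-2.63×10⁻⁷ J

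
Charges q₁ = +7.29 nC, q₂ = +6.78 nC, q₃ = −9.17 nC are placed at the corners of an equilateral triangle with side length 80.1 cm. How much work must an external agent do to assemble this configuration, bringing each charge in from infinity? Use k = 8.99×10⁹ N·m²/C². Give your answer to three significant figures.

The assembly work is the sum of pairwise potential energies, U = Σ_{i<j} kqᵢqⱼ/rᵢⱼ.
All three pair separations equal the side length, 0.801 m.
U = (5.55×10⁻⁷) + (-7.50×10⁻⁷) + (-6.98×10⁻⁷) = -8.93×10⁻⁷ J.

-8.93×10⁻⁷ J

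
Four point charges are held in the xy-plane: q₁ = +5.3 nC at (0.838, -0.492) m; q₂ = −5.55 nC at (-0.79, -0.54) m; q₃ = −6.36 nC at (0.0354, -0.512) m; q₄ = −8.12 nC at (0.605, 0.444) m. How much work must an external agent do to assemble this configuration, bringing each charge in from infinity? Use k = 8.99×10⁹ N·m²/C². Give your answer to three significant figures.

9.78×10⁻⁸ J

The work to assemble the configuration equals its total potential energy, U = Σ kqᵢqⱼ/rᵢⱼ over all pairs.
Pair separations: r₁₂ = 1.63 m, r₁₃ = 0.803 m, r₁₄ = 0.965 m, r₂₃ = 0.826 m, r₂₄ = 1.71 m, r₃₄ = 1.11 m.
Summing all 6 pair terms gives U = 9.78×10⁻⁸ J.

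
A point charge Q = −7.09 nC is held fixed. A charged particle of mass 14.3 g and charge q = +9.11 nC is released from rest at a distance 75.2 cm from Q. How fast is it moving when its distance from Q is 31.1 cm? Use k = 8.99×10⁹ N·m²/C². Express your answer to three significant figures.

0.0124 m/s

Only the electrostatic force acts, so mechanical energy is conserved: ½mv² = U₁ − U₂ = kQq(1/r₁ − 1/r₂).
U₁ − U₂ = (8.99×10⁹ N·m²/C²)(-7.09×10⁻⁹ C)(9.11×10⁻⁹ C)(1/0.752 − 1/0.311) = 1.09×10⁻⁶ J.
v = √(2·1.09×10⁻⁶/0.0143) = 0.0124 m/s.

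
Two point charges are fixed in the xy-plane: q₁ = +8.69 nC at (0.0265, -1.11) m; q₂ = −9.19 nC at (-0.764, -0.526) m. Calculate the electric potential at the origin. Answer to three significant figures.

-18.7 V

The total potential is the scalar sum of each charge's contribution, V = Σ kqᵢ/rᵢ.
Distances from the field point to each charge: r₁ = 1.11 m, r₂ = 0.928 m.
V = k[(8.69×10⁻⁹)/(1.11) + (-9.19×10⁻⁹)/(0.928)] = -18.7 V.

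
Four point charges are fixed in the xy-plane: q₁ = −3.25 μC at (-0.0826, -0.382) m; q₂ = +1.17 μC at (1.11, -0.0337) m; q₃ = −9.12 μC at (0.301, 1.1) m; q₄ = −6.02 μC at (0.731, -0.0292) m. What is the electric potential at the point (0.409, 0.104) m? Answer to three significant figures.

-2.65×10⁵ V

The total potential is the scalar sum of each charge's contribution, V = Σ kqᵢ/rᵢ.
Distances from the field point to each charge: r₁ = 0.691 m, r₂ = 0.714 m, r₃ = 1.00 m, r₄ = 0.348 m.
V = k[(-3.25×10⁻⁶)/(0.691) + (1.17×10⁻⁶)/(0.714) + (-9.12×10⁻⁶)/(1.00) + (-6.02×10⁻⁶)/(0.348)] = -2.65×10⁵ V.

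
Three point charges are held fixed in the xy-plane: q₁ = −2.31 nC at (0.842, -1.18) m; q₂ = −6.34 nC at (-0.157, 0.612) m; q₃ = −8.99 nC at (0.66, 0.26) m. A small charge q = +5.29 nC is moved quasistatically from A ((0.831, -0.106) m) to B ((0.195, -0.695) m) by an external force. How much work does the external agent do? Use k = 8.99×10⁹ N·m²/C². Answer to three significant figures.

For quasistatic motion the external work equals the change in potential energy: W_ext = qΔV = q(V_B − V_A).
At A: distances to the source charges are 1.07 m, 1.22 m, 0.404 m; V_A = Σ kqᵢ/rᵢ = -266 V.
At B: distances to the source charges are 0.809 m, 1.35 m, 1.06 m; V_B = Σ kqᵢ/rᵢ = -144 V.
ΔV = V_B − V_A = 122 V.
W_ext = qΔV = (5.29×10⁻⁹ C)(122 V) = 6.46×10⁻⁷ J.

6.46×10⁻⁷ J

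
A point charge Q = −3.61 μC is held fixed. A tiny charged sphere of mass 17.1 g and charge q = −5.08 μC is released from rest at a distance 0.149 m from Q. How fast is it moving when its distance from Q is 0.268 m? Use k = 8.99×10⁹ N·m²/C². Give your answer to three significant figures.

Only the electrostatic force acts, so mechanical energy is conserved: ½mv² = U₁ − U₂ = kQq(1/r₁ − 1/r₂).
U₁ − U₂ = (8.99×10⁹ N·m²/C²)(-3.61×10⁻⁶ C)(-5.08×10⁻⁶ C)(1/0.149 − 1/0.268) = 0.491 J.
v = √(2·0.491/0.0171) = 7.58 m/s.

7.58 m/s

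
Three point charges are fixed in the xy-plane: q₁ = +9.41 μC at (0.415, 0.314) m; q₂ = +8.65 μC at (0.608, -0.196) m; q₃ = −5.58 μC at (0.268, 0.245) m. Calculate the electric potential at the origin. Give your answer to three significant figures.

The total potential is the scalar sum of each charge's contribution, V = Σ kqᵢ/rᵢ.
Distances from the field point to each charge: r₁ = 0.520 m, r₂ = 0.639 m, r₃ = 0.363 m.
V = k[(9.41×10⁻⁶)/(0.520) + (8.65×10⁻⁶)/(0.639) + (-5.58×10⁻⁶)/(0.363)] = 1.46×10⁵ V.

1.46×10⁵ V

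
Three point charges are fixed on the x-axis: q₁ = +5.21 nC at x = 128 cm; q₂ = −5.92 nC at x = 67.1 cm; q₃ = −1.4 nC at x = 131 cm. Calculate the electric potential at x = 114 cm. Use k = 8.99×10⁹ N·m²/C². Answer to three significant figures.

Electric potential is a scalar, so the contributions from each charge add algebraically: V = Σ kqᵢ/rᵢ.
Distances from the field point to each charge: r₁ = 0.140 m, r₂ = 0.469 m, r₃ = 0.170 m.
V = k[(5.21×10⁻⁹)/(0.140) + (-5.92×10⁻⁹)/(0.469) + (-1.40×10⁻⁹)/(0.170)] = 147 V.

147 V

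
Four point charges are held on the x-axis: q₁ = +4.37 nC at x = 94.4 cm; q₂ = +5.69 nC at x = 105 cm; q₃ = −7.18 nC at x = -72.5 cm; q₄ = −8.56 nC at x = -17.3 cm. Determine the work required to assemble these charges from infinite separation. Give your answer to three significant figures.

2.07×10⁻⁶ J

The work to assemble the configuration equals its total potential energy, U = Σ kqᵢqⱼ/rᵢⱼ over all pairs.
Pair separations: r₁₂ = 0.106 m, r₁₃ = 1.67 m, r₁₄ = 1.12 m, r₂₃ = 1.77 m, r₂₄ = 1.22 m, r₃₄ = 0.552 m.
Summing all 6 pair terms gives U = 2.07×10⁻⁶ J.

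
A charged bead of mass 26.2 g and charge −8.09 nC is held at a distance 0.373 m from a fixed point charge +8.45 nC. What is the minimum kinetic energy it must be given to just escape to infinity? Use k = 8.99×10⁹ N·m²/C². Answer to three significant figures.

To just escape, total mechanical energy must reach zero at infinity: ½mv²_min + U = 0, so ½mv²_min = −U = |kQq|/r.
|U| = |kQq|/r = (8.99×10⁹ N·m²/C²)(8.45×10⁻⁹)(8.09×10⁻⁹)/(0.373) = 1.65×10⁻⁶ J.

1.65×10⁻⁶ J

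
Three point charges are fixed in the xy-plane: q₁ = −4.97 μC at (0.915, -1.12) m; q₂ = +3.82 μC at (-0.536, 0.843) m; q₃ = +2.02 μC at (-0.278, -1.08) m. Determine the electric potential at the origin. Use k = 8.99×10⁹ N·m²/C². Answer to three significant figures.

The total potential is the scalar sum of each charge's contribution, V = Σ kqᵢ/rᵢ.
Distances from the field point to each charge: r₁ = 1.45 m, r₂ = 0.999 m, r₃ = 1.12 m.
V = k[(-4.97×10⁻⁶)/(1.45) + (3.82×10⁻⁶)/(0.999) + (2.02×10⁻⁶)/(1.12)] = 1.98×10⁴ V.

1.98×10⁴ V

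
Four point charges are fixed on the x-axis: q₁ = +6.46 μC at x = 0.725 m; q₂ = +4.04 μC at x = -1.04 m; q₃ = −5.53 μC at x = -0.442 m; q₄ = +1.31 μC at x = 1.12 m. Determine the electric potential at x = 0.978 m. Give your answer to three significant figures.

Electric potential is a scalar, so the contributions from each charge add algebraically: V = Σ kqᵢ/rᵢ.
Distances from the field point to each charge: r₁ = 0.253 m, r₂ = 2.02 m, r₃ = 1.42 m, r₄ = 0.142 m.
V = k[(6.46×10⁻⁶)/(0.253) + (4.04×10⁻⁶)/(2.02) + (-5.53×10⁻⁶)/(1.42) + (1.31×10⁻⁶)/(0.142)] = 2.95×10⁵ V.

2.95×10⁵ V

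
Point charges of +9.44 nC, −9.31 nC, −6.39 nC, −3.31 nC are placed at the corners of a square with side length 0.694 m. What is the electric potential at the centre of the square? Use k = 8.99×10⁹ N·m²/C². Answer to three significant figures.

-175 V

Electric potential is a scalar, so the contributions from each charge add algebraically: V = Σ kqᵢ/rᵢ.
The distance from each corner to the centre is a√2/2 = 0.491 m.
V = k[(9.44×10⁻⁹)/(0.491) + (-9.31×10⁻⁹)/(0.491) + (-6.39×10⁻⁹)/(0.491) + (-3.31×10⁻⁹)/(0.491)] = -175 V.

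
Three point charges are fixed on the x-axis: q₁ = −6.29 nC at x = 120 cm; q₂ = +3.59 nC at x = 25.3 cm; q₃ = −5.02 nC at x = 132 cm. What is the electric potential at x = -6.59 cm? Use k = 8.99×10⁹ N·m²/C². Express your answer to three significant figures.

Electric potential is a scalar, so the contributions from each charge add algebraically: V = Σ kqᵢ/rᵢ.
Distances from the field point to each charge: r₁ = 1.27 m, r₂ = 0.319 m, r₃ = 1.39 m.
V = k[(-6.29×10⁻⁹)/(1.27) + (3.59×10⁻⁹)/(0.319) + (-5.02×10⁻⁹)/(1.39)] = 24.0 V.

24.0 V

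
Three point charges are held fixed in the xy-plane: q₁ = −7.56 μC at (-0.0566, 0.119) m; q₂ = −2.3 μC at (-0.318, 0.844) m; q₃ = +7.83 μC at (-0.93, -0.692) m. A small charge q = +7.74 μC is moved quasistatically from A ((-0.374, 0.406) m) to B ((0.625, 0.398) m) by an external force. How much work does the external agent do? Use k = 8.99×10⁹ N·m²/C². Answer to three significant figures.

0.568 J

For quasistatic motion the external work equals the change in potential energy: W_ext = qΔV = q(V_B − V_A).
At A: distances to the source charges are 0.428 m, 0.442 m, 1.23 m; V_A = Σ kqᵢ/rᵢ = -1.48×10⁵ V.
At B: distances to the source charges are 0.736 m, 1.04 m, 1.90 m; V_B = Σ kqᵢ/rᵢ = -7.50×10⁴ V.
ΔV = V_B − V_A = 7.34×10⁴ V.
W_ext = qΔV = (7.74×10⁻⁶ C)(7.34×10⁴ V) = 0.568 J.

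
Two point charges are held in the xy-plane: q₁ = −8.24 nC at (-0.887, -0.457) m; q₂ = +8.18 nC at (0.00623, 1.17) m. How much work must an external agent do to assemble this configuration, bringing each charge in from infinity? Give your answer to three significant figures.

-3.26×10⁻⁷ J

The work to assemble the configuration equals its total potential energy, U = Σ kqᵢqⱼ/rᵢⱼ over all pairs.
Pair separations: r₁₂ = 1.86 m.
U = (-3.26×10⁻⁷) = -3.26×10⁻⁷ J.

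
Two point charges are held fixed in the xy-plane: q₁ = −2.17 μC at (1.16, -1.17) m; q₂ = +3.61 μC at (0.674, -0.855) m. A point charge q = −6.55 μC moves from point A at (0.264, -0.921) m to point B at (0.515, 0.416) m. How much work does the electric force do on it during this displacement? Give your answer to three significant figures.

-0.283 J

The work done by the electric force is W_field = −ΔU = −q(V_B − V_A) = q(V_A − V_B).
At A: distances to the source charges are 0.930 m, 0.415 m; V_A = Σ kqᵢ/rᵢ = 5.72×10⁴ V.
At B: distances to the source charges are 1.71 m, 1.28 m; V_B = Σ kqᵢ/rᵢ = 1.39×10⁴ V.
ΔV = V_B − V_A = -4.32×10⁴ V.
W_field = −qΔV = −(-6.55×10⁻⁶ C)(-4.32×10⁴ V) = -0.283 J.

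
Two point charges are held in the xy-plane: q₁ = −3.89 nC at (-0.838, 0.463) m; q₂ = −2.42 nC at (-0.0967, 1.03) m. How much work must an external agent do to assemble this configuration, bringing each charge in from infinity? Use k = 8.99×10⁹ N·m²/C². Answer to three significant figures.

The work to assemble the configuration equals its total potential energy, U = Σ kqᵢqⱼ/rᵢⱼ over all pairs.
Pair separations: r₁₂ = 0.933 m.
U = (9.07×10⁻⁸) = 9.07×10⁻⁸ J.

9.07×10⁻⁸ J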